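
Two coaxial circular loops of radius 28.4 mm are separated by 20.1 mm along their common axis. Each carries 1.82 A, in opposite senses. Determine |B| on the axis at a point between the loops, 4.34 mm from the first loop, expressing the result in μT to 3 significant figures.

B ≈ 12.0 μT

Each loop contributes B = μ₀IR²/[2(R²+z²)^(3/2)] on the axis, with z measured from that loop.
Loop 1 (z = 0.00434 m): B₁ = 3.89×10⁻⁵ T. Loop 2 (z = 0.01576 m): B₂ = 2.69×10⁻⁵ T.
The fields oppose: B = |B₁ − B₂| = 1.20×10⁻⁵ T.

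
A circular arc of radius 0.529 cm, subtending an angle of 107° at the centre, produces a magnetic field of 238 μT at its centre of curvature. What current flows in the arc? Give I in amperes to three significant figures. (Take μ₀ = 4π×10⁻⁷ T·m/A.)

For a circular arc, B = μ₀Iφ/(4πR) with φ in radians; here φ = 1.868 rad.
So I = 4πRB/(μ₀φ) = 4π × 0.00529 × 2.38×10⁻⁴ / (4π×10⁻⁷ × 1.868) = 6.74 A.

I ≈ 6.74 A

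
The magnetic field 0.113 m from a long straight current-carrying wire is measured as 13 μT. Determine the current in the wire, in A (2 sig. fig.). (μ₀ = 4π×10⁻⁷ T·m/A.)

For a long straight wire B = μ₀I/(2πd), so I = 2πdB/μ₀.
I = 2π × 0.113 × 1.30×10⁻⁵ / (4π×10⁻⁷) = 7.34 A.

I ≈ 7.3 A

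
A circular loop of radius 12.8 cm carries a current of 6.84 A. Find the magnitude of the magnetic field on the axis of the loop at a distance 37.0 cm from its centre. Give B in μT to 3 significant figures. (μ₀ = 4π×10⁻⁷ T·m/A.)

On the axis of a circular loop, B = μ₀IR² / [2(R²+z²)^(3/2)].
R² + z² = (0.128)² + (0.37)² = 0.1533 m², and (R²+z²)^(3/2) = 6.00×10⁻² m³.
B = (4π×10⁻⁷ × 6.84 × 0.01638) / (2 × 6.00×10⁻²) = 1.17×10⁻⁶ T.

B ≈ 1.17 μT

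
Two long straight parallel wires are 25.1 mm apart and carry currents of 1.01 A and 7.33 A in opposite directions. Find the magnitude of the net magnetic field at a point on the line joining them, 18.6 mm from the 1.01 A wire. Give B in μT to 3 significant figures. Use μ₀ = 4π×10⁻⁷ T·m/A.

Each long wire gives B = μ₀I/(2πd). Distances are d₁ = 0.0186 m and d₂ = 0.0065 m.
B₁ = 1.09×10⁻⁵ T, B₂ = 2.26×10⁻⁴ T.
Between antiparallel currents both contributions point the same way, so they add. B = B₁ + B₂ = 1.09×10⁻⁵ + 2.26×10⁻⁴ = 2.36×10⁻⁴ T.

B ≈ 236 μT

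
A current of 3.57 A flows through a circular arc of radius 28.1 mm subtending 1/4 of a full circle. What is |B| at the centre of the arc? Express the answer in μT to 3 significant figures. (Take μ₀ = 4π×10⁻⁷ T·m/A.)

B ≈ 20.0 μT

The Biot–Savart field of a circular arc at its centre is B = μ₀Iφ/(4πR), with φ = 1.571 rad.
B = (4π×10⁻⁷ × 3.57 × 1.571) / (4π × 0.0281) = 2.00×10⁻⁵ T.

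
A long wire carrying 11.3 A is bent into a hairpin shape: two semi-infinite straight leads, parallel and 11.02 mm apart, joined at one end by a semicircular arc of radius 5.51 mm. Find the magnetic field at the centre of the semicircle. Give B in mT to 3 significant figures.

The semicircular arc contributes B_arc = μ₀I·π/(4πR) = μ₀I/(4R) = 6.44×10⁻⁴ T.
Each semi-infinite lead is at perpendicular distance R = 0.00551 m from the centre, with the perpendicular foot at its near end, so it contributes μ₀I/(4πR); both point the same way, together 4.10×10⁻⁴ T.
Arc and leads all point the same direction: B = 6.44×10⁻⁴ + 4.10×10⁻⁴ = 1.05×10⁻³ T.

B ≈ 1.05 mT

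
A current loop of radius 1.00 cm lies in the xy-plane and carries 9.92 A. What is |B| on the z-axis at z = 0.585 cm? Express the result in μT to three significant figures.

B ≈ 401 μT

On the axis of a circular loop, B = μ₀IR² / [2(R²+z²)^(3/2)].
R² + z² = (0.01)² + (0.00585)² = 0.0001342 m², and (R²+z²)^(3/2) = 1.56×10⁻⁶ m³.
B = (4π×10⁻⁷ × 9.92 × 0.0001) / (2 × 1.56×10⁻⁶) = 4.01×10⁻⁴ T.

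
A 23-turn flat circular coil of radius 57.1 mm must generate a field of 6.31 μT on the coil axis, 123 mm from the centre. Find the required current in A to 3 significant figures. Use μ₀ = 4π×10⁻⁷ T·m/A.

For an N-turn coil, B = Nμ₀IR²/[2(R²+z²)^(3/2)] with R = 0.0571 m, z = 0.123 m, so I = 2B(R²+z²)^(3/2)/(Nμ₀R²) = 2 × 6.31×10⁻⁶ × 2.49×10⁻³ / (23 × 4π×10⁻⁷ × 0.00326) = 0.334 A.

I ≈ 0.334 A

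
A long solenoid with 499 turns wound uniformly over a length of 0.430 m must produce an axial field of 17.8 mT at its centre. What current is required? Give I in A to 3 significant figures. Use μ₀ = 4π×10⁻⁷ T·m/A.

Inside a long solenoid B = μ₀nI with n = 1160 m⁻¹, so I = B/(μ₀n).
I = 1.78×10⁻² / (4π×10⁻⁷ × 1160) = 12.2 A.

I ≈ 12.2 A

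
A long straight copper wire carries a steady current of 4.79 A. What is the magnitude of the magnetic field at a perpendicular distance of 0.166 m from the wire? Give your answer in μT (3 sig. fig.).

For an infinitely long straight wire, B = μ₀I/(2πd).
B = (4π×10⁻⁷ × 4.79) / (2π × 0.166) = 5.77×10⁻⁶ T.

B ≈ 5.77 μT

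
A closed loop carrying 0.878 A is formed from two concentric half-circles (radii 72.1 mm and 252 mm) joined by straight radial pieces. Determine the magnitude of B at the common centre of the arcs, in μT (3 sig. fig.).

The radial connectors point toward the centre, so dl × r̂ = 0 and they contribute nothing.
Each semicircle gives μ₀I/(4R): inner arc 3.83×10⁻⁶ T, outer arc 1.09×10⁻⁶ T.
The two arcs carry current in opposite angular senses, so their fields oppose: B = |3.83×10⁻⁶ − 1.09×10⁻⁶| = 2.73×10⁻⁶ T.

B ≈ 2.73 μT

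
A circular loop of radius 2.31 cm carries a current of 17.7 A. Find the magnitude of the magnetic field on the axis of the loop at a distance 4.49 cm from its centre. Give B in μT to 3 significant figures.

On the axis of a circular loop, B = μ₀IR² / [2(R²+z²)^(3/2)].
R² + z² = (0.0231)² + (0.0449)² = 0.00255 m², and (R²+z²)^(3/2) = 1.29×10⁻⁴ m³.
B = (4π×10⁻⁷ × 17.7 × 0.0005336) / (2 × 1.29×10⁻⁴) = 4.61×10⁻⁵ T.

B ≈ 46.1 μT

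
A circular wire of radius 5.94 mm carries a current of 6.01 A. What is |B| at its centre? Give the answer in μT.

B ≈ 636 μT

At the centre of a circular loop the Biot–Savart law gives B = μ₀I/(2R).
B = (4π×10⁻⁷ × 6.01) / (2 × 0.00594) = 6.36×10⁻⁴ T.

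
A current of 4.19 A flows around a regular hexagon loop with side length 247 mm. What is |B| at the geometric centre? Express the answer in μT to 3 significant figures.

Each side is a finite straight segment at perpendicular distance d = a/(2 tan(π/6)) = 0.2139 m from the centre, with end-angles ±π/6.
One side contributes B₁ = (μ₀I/4πd)·2 sin(π/6) = 1.96×10⁻⁶ T.
All 6 sides add in the same direction: B = 6 × 1.96×10⁻⁶ = 1.18×10⁻⁵ T.

B ≈ 11.8 μT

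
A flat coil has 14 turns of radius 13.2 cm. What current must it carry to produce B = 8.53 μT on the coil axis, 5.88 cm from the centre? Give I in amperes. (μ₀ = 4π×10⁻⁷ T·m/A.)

I ≈ 0.168 A

For an N-turn coil, B = Nμ₀IR²/[2(R²+z²)^(3/2)] with R = 0.132 m, z = 0.0588 m, so I = 2B(R²+z²)^(3/2)/(Nμ₀R²) = 2 × 8.53×10⁻⁶ × 3.02×10⁻³ / (14 × 4π×10⁻⁷ × 0.01742) = 0.168 A.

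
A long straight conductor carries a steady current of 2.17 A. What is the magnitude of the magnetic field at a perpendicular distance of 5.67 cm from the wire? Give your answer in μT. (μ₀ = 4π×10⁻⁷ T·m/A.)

For an infinitely long straight wire, B = μ₀I/(2πd).
B = (4π×10⁻⁷ × 2.17) / (2π × 0.0567) = 7.65×10⁻⁶ T.

B ≈ 7.65 μT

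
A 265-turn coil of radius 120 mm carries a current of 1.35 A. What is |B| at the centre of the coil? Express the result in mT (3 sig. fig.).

B ≈ 1.87 mT

For an N-turn flat coil, B = Nμ₀I/(2R) with R = 0.12 m.
B = 265 × 7.07×10⁻⁶ T = 1.87×10⁻³ T.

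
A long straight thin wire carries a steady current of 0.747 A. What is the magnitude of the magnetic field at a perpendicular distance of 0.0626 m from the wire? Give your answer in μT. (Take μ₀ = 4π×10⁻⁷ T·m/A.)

For an infinitely long straight wire, B = μ₀I/(2πd).
B = (4π×10⁻⁷ × 0.747) / (2π × 0.0626) = 2.39×10⁻⁶ T.

B ≈ 2.39 μT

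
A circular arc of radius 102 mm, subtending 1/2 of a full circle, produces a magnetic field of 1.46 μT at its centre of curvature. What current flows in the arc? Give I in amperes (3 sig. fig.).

I ≈ 0.474 A

For a circular arc, B = μ₀Iφ/(4πR) with φ in radians; here φ = 3.142 rad.
So I = 4πRB/(μ₀φ) = 4π × 0.102 × 1.46×10⁻⁶ / (4π×10⁻⁷ × 3.142) = 0.474 A.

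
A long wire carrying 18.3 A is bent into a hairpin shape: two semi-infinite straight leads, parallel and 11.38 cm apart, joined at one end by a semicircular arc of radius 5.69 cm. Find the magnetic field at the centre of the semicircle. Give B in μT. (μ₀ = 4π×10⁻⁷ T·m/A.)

B ≈ 165 μT

The semicircular arc contributes B_arc = μ₀I·π/(4πR) = μ₀I/(4R) = 1.01×10⁻⁴ T.
Each semi-infinite lead is at perpendicular distance R = 0.0569 m from the centre, with the perpendicular foot at its near end, so it contributes μ₀I/(4πR); both point the same way, together 6.43×10⁻⁵ T.
Arc and leads all point the same direction: B = 1.01×10⁻⁴ + 6.43×10⁻⁵ = 1.65×10⁻⁴ T.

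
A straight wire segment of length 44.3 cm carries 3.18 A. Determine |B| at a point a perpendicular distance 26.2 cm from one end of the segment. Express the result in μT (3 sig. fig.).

For a finite straight segment, B = (μ₀I/4πd)(sinθ₁ + sinθ₂), where θ₁, θ₂ are the angles from the perpendicular to each end.
The perpendicular foot is at one end, so the two end-offsets along the wire are 0 and L = 0.443 m.
sinθ₁ = 0/√(0²+0.262²) = 0.0000; sinθ₂ = 0.443/√(0.443²+0.262²) = 0.8607.
B = (4π×10⁻⁷ × 3.18) / (4π × 0.262) × (0.0000 + 0.8607) = 1.04×10⁻⁶ T.

B ≈ 1.04 μT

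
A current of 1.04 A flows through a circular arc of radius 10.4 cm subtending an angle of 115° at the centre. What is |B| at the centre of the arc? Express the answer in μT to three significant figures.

The Biot–Savart field of a circular arc at its centre is B = μ₀Iφ/(4πR), with φ = 2.007 rad.
B = (4π×10⁻⁷ × 1.04 × 2.007) / (4π × 0.104) = 2.01×10⁻⁶ T.

B ≈ 2.01 μT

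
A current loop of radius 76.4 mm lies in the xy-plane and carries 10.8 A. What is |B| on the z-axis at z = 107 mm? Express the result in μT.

B ≈ 17.4 μT

On the axis of a circular loop, B = μ₀IR² / [2(R²+z²)^(3/2)].
R² + z² = (0.0764)² + (0.107)² = 0.01729 m², and (R²+z²)^(3/2) = 2.27×10⁻³ m³.
B = (4π×10⁻⁷ × 10.8 × 0.005837) / (2 × 2.27×10⁻³) = 1.74×10⁻⁵ T.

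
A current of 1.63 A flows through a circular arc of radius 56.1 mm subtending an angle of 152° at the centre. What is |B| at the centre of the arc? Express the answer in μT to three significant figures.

B ≈ 7.71 μT

The Biot–Savart field of a circular arc at its centre is B = μ₀Iφ/(4πR), with φ = 2.653 rad.
B = (4π×10⁻⁷ × 1.63 × 2.653) / (4π × 0.0561) = 7.71×10⁻⁶ T.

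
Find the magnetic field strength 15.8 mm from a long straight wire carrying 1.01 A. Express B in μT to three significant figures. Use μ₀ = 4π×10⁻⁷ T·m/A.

B ≈ 12.8 μT

For an infinitely long straight wire, B = μ₀I/(2πd).
B = (4π×10⁻⁷ × 1.01) / (2π × 0.0158) = 1.28×10⁻⁵ T.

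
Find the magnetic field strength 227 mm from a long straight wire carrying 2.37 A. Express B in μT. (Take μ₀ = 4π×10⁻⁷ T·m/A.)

B ≈ 2.09 μT

For an infinitely long straight wire, B = μ₀I/(2πd).
B = (4π×10⁻⁷ × 2.37) / (2π × 0.227) = 2.09×10⁻⁶ T.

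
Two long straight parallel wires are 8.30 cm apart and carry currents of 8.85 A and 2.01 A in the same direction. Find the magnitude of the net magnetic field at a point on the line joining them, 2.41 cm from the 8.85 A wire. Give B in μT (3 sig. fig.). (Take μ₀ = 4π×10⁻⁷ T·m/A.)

B ≈ 66.6 μT

Each long wire gives B = μ₀I/(2πd). Distances are d₁ = 0.0241 m and d₂ = 0.0589 m.
B₁ = 7.34×10⁻⁵ T, B₂ = 6.83×10⁻⁶ T.
Between parallel currents the two contributions point in opposite directions, so they subtract. B = |B₁ − B₂| = |7.34×10⁻⁵ − 6.83×10⁻⁶| = 6.66×10⁻⁵ T.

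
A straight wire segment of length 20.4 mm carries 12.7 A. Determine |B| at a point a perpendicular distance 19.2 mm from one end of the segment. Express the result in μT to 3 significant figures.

For a finite straight segment, B = (μ₀I/4πd)(sinθ₁ + sinθ₂), where θ₁, θ₂ are the angles from the perpendicular to each end.
The perpendicular foot is at one end, so the two end-offsets along the wire are 0 and L = 0.0204 m.
sinθ₁ = 0/√(0²+0.0192²) = 0.0000; sinθ₂ = 0.0204/√(0.0204²+0.0192²) = 0.7282.
B = (4π×10⁻⁷ × 12.7) / (4π × 0.0192) × (0.0000 + 0.7282) = 4.82×10⁻⁵ T.

B ≈ 48.2 μT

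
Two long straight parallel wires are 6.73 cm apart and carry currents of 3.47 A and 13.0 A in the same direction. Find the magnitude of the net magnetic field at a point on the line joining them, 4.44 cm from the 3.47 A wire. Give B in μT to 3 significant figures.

Each long wire gives B = μ₀I/(2πd). Distances are d₁ = 0.0444 m and d₂ = 0.0229 m.
B₁ = 1.56×10⁻⁵ T, B₂ = 1.14×10⁻⁴ T.
Between parallel currents the two contributions point in opposite directions, so they subtract. B = |B₁ − B₂| = |1.56×10⁻⁵ − 1.14×10⁻⁴| = 9.79×10⁻⁵ T.

B ≈ 97.9 μT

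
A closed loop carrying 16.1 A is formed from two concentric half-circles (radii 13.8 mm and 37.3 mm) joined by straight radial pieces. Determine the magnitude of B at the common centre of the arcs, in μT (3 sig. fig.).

B ≈ 231 μT

The radial connectors point toward the centre, so dl × r̂ = 0 and they contribute nothing.
Each semicircle gives μ₀I/(4R): inner arc 3.67×10⁻⁴ T, outer arc 1.36×10⁻⁴ T.
The two arcs carry current in opposite angular senses, so their fields oppose: B = |3.67×10⁻⁴ − 1.36×10⁻⁴| = 2.31×10⁻⁴ T.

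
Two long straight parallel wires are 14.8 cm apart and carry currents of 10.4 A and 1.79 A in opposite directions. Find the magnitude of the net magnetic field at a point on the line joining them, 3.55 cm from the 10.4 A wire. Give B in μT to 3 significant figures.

B ≈ 61.8 μT

Each long wire gives B = μ₀I/(2πd). Distances are d₁ = 0.0355 m and d₂ = 0.1125 m.
B₁ = 5.86×10⁻⁵ T, B₂ = 3.18×10⁻⁶ T.
Between antiparallel currents both contributions point the same way, so they add. B = B₁ + B₂ = 5.86×10⁻⁵ + 3.18×10⁻⁶ = 6.18×10⁻⁵ T.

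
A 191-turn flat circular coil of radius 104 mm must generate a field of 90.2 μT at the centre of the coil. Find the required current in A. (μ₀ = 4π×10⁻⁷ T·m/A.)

For an N-turn coil, B = Nμ₀I/(2R) with R = 0.104 m, so I = 2RB/(Nμ₀) = 2 × 0.104 × 9.02×10⁻⁵ / (191 × 4π×10⁻⁷) = 7.82×10⁻² A.

I ≈ 0.0782 A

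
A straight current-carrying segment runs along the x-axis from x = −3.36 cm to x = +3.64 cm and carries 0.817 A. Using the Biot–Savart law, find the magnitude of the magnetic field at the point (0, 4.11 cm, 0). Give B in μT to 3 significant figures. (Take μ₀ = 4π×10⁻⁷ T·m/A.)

For a finite straight segment, B = (μ₀I/4πd)(sinθ₁ + sinθ₂), where θ₁, θ₂ are the angles from the perpendicular to each end.
The perpendicular distance is d = 0.0411 m; the end-offsets along the wire are a = 0.0336 m and b = 0.0364 m.
sinθ₁ = 0.0336/√(0.0336²+0.0411²) = 0.6329; sinθ₂ = 0.0364/√(0.0364²+0.0411²) = 0.6630.
B = (4π×10⁻⁷ × 0.817) / (4π × 0.0411) × (0.6329 + 0.6630) = 2.58×10⁻⁶ T.

B ≈ 2.58 μT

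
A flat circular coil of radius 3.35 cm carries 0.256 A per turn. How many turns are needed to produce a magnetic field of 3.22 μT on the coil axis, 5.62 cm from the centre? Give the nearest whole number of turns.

N = 5

For an N-turn coil, B = Nμ₀IR²/[2(R²+z²)^(3/2)]. A single turn gives B₁ = 6.45×10⁻⁷ T with R = 0.0335 m, z = 0.0562 m.
N = B/B₁ = 3.22×10⁻⁶ / 6.45×10⁻⁷ = 5.00.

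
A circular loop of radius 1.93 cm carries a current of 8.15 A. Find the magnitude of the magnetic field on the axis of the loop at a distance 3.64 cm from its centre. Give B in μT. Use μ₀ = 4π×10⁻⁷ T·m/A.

B ≈ 27.3 μT

On the axis of a circular loop, B = μ₀IR² / [2(R²+z²)^(3/2)].
R² + z² = (0.0193)² + (0.0364)² = 0.001697 m², and (R²+z²)^(3/2) = 6.99×10⁻⁵ m³.
B = (4π×10⁻⁷ × 8.15 × 0.0003725) / (2 × 6.99×10⁻⁵) = 2.73×10⁻⁵ T.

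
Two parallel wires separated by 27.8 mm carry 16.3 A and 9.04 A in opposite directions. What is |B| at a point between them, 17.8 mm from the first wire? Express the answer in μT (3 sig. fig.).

B ≈ 364 μT

Each long wire gives B = μ₀I/(2πd). Distances are d₁ = 0.0178 m and d₂ = 0.01 m.
B₁ = 1.83×10⁻⁴ T, B₂ = 1.81×10⁻⁴ T.
Between antiparallel currents both contributions point the same way, so they add. B = B₁ + B₂ = 1.83×10⁻⁴ + 1.81×10⁻⁴ = 3.64×10⁻⁴ T.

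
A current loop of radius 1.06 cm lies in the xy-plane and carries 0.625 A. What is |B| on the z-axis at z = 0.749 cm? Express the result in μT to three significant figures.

On the axis of a circular loop, B = μ₀IR² / [2(R²+z²)^(3/2)].
R² + z² = (0.0106)² + (0.00749)² = 0.0001685 m², and (R²+z²)^(3/2) = 2.19×10⁻⁶ m³.
B = (4π×10⁻⁷ × 0.625 × 0.0001124) / (2 × 2.19×10⁻⁶) = 2.02×10⁻⁵ T.

B ≈ 20.2 μT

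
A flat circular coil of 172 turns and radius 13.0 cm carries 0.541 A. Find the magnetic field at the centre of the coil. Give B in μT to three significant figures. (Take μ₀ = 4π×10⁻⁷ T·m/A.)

For an N-turn flat coil, B = Nμ₀I/(2R) with R = 0.13 m.
B = 172 × 2.61×10⁻⁶ T = 4.50×10⁻⁴ T.

B ≈ 450 μT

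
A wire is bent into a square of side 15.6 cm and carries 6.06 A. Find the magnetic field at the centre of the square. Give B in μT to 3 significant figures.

Each side is a finite straight segment at perpendicular distance d = a/(2 tan(π/4)) = 0.078 m from the centre, with end-angles ±π/4.
One side contributes B₁ = (μ₀I/4πd)·2 sin(π/4) = 1.10×10⁻⁵ T.
All 4 sides add in the same direction: B = 4 × 1.10×10⁻⁵ = 4.39×10⁻⁵ T.

B ≈ 43.9 μT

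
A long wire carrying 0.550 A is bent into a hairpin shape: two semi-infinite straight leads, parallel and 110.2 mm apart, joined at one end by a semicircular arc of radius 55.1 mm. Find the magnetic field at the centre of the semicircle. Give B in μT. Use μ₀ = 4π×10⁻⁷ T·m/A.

The semicircular arc contributes B_arc = μ₀I·π/(4πR) = μ₀I/(4R) = 3.14×10⁻⁶ T.
Each semi-infinite lead is at perpendicular distance R = 0.0551 m from the centre, with the perpendicular foot at its near end, so it contributes μ₀I/(4πR); both point the same way, together 2.00×10⁻⁶ T.
Arc and leads all point the same direction: B = 3.14×10⁻⁶ + 2.00×10⁻⁶ = 5.13×10⁻⁶ T.

B ≈ 5.13 μT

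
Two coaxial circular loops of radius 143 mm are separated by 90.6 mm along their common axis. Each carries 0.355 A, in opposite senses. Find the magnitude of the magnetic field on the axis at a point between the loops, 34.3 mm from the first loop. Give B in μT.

Each loop contributes B = μ₀IR²/[2(R²+z²)^(3/2)] on the axis, with z measured from that loop.
Loop 1 (z = 0.0343 m): B₁ = 1.43×10⁻⁶ T. Loop 2 (z = 0.0563 m): B₂ = 1.26×10⁻⁶ T.
The fields oppose: B = |B₁ − B₂| = 1.78×10⁻⁷ T.

B ≈ 0.178 μT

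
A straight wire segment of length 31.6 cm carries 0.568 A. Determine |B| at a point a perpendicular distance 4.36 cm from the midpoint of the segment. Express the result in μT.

For a finite straight segment, B = (μ₀I/4πd)(sinθ₁ + sinθ₂), where θ₁, θ₂ are the angles from the perpendicular to each end.
The perpendicular from the point meets the wire at its midpoint, so each end is L/2 = 0.158 m away along the wire.
sinθ₁ = 0.158/√(0.158²+0.0436²) = 0.9640; sinθ₂ = 0.158/√(0.158²+0.0436²) = 0.9640.
B = (4π×10⁻⁷ × 0.568) / (4π × 0.0436) × (0.9640 + 0.9640) = 2.51×10⁻⁶ T.

B ≈ 2.51 μT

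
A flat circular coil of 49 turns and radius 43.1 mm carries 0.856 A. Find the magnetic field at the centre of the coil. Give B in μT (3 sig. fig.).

For an N-turn flat coil, B = Nμ₀I/(2R) with R = 0.0431 m.
B = 49 × 1.25×10⁻⁵ T = 6.11×10⁻⁴ T.

B ≈ 611 μT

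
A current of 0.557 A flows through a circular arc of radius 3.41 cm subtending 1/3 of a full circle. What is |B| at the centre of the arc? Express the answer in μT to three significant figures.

The Biot–Savart field of a circular arc at its centre is B = μ₀Iφ/(4πR), with φ = 2.094 rad.
B = (4π×10⁻⁷ × 0.557 × 2.094) / (4π × 0.0341) = 3.42×10⁻⁶ T.

B ≈ 3.42 μT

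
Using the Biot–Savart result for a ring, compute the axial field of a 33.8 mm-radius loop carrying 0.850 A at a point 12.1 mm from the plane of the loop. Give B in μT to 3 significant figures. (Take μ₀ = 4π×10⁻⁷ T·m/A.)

On the axis of a circular loop, B = μ₀IR² / [2(R²+z²)^(3/2)].
R² + z² = (0.0338)² + (0.0121)² = 0.001289 m², and (R²+z²)^(3/2) = 4.63×10⁻⁵ m³.
B = (4π×10⁻⁷ × 0.850 × 0.001142) / (2 × 4.63×10⁻⁵) = 1.32×10⁻⁵ T.

B ≈ 13.2 μT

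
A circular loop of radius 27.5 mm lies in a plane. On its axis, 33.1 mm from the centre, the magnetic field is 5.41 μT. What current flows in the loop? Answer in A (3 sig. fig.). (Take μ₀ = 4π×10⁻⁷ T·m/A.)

On the axis of a loop, B = μ₀IR²/[2(R²+z²)^(3/2)], so I = 2B(R²+z²)^(3/2)/(μ₀R²).
R² + z² = 0.0007562 + 0.001096 = 0.001852 m²; raised to 3/2 gives 7.97×10⁻⁵ m³.
I = 2 × 5.41×10⁻⁶ × 7.97×10⁻⁵ / (1.26×10⁻⁶ × 0.0007562) = 0.907 A.

I ≈ 0.907 A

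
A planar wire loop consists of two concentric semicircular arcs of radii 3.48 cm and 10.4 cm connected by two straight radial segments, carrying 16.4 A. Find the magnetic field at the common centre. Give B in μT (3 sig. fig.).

The radial connectors point toward the centre, so dl × r̂ = 0 and they contribute nothing.
Each semicircle gives μ₀I/(4R): inner arc 1.48×10⁻⁴ T, outer arc 4.95×10⁻⁵ T.
The two arcs carry current in opposite angular senses, so their fields oppose: B = |1.48×10⁻⁴ − 4.95×10⁻⁵| = 9.85×10⁻⁵ T.

B ≈ 98.5 μT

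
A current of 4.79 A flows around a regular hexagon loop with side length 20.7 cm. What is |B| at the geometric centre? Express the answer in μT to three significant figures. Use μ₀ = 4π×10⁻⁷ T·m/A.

B ≈ 16.0 μT

Each side is a finite straight segment at perpendicular distance d = a/(2 tan(π/6)) = 0.1793 m from the centre, with end-angles ±π/6.
One side contributes B₁ = (μ₀I/4πd)·2 sin(π/6) = 2.67×10⁻⁶ T.
All 6 sides add in the same direction: B = 6 × 2.67×10⁻⁶ = 1.60×10⁻⁵ T.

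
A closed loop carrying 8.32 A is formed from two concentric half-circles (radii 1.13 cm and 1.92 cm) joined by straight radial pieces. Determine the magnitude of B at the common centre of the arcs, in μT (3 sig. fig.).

The radial connectors point toward the centre, so dl × r̂ = 0 and they contribute nothing.
Each semicircle gives μ₀I/(4R): inner arc 2.31×10⁻⁴ T, outer arc 1.36×10⁻⁴ T.
The two arcs carry current in opposite angular senses, so their fields oppose: B = |2.31×10⁻⁴ − 1.36×10⁻⁴| = 9.52×10⁻⁵ T.

B ≈ 95.2 μT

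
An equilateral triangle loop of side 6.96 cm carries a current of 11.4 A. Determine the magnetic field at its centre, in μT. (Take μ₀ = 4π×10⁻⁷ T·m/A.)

B ≈ 295 μT

Each side is a finite straight segment at perpendicular distance d = a/(2 tan(π/3)) = 0.02009 m from the centre, with end-angles ±π/3.
One side contributes B₁ = (μ₀I/4πd)·2 sin(π/3) = 9.83×10⁻⁵ T.
All 3 sides add in the same direction: B = 3 × 9.83×10⁻⁵ = 2.95×10⁻⁴ T.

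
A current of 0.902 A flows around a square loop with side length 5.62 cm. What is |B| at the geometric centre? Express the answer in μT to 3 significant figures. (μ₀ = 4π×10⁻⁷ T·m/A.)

B ≈ 18.2 μT

Each side is a finite straight segment at perpendicular distance d = a/(2 tan(π/4)) = 0.0281 m from the centre, with end-angles ±π/4.
One side contributes B₁ = (μ₀I/4πd)·2 sin(π/4) = 4.54×10⁻⁶ T.
All 4 sides add in the same direction: B = 4 × 4.54×10⁻⁶ = 1.82×10⁻⁵ T.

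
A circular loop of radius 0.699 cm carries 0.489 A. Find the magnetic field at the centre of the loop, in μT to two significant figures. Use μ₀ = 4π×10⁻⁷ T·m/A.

At the centre of a circular loop the Biot–Savart law gives B = μ₀I/(2R).
B = (4π×10⁻⁷ × 0.489) / (2 × 0.00699) = 4.40×10⁻⁵ T.

B ≈ 44 μT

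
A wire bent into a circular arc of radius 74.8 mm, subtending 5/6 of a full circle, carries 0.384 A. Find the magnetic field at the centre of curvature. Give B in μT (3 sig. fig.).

The Biot–Savart field of a circular arc at its centre is B = μ₀Iφ/(4πR), with φ = 5.236 rad.
B = (4π×10⁻⁷ × 0.384 × 5.236) / (4π × 0.0748) = 2.69×10⁻⁶ T.

B ≈ 2.69 μT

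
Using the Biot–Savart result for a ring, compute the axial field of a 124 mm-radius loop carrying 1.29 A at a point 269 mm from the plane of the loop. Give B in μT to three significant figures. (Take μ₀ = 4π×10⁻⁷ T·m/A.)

On the axis of a circular loop, B = μ₀IR² / [2(R²+z²)^(3/2)].
R² + z² = (0.124)² + (0.269)² = 0.08774 m², and (R²+z²)^(3/2) = 2.60×10⁻² m³.
B = (4π×10⁻⁷ × 1.29 × 0.01538) / (2 × 2.60×10⁻²) = 4.80×10⁻⁷ T.

B ≈ 0.480 μT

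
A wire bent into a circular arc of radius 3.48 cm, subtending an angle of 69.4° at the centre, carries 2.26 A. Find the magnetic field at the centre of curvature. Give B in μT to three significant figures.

The Biot–Savart field of a circular arc at its centre is B = μ₀Iφ/(4πR), with φ = 1.211 rad.
B = (4π×10⁻⁷ × 2.26 × 1.211) / (4π × 0.0348) = 7.87×10⁻⁶ T.

B ≈ 7.87 μT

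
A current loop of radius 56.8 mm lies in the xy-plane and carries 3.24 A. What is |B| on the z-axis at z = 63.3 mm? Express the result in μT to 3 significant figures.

B ≈ 10.7 μT

On the axis of a circular loop, B = μ₀IR² / [2(R²+z²)^(3/2)].
R² + z² = (0.0568)² + (0.0633)² = 0.007233 m², and (R²+z²)^(3/2) = 6.15×10⁻⁴ m³.
B = (4π×10⁻⁷ × 3.24 × 0.003226) / (2 × 6.15×10⁻⁴) = 1.07×10⁻⁵ T.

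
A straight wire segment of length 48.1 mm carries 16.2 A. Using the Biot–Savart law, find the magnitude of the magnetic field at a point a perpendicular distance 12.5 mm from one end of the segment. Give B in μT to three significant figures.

For a finite straight segment, B = (μ₀I/4πd)(sinθ₁ + sinθ₂), where θ₁, θ₂ are the angles from the perpendicular to each end.
The perpendicular foot is at one end, so the two end-offsets along the wire are 0 and L = 0.0481 m.
sinθ₁ = 0/√(0²+0.0125²) = 0.0000; sinθ₂ = 0.0481/√(0.0481²+0.0125²) = 0.9679.
B = (4π×10⁻⁷ × 16.2) / (4π × 0.0125) × (0.0000 + 0.9679) = 1.25×10⁻⁴ T.

B ≈ 125 μT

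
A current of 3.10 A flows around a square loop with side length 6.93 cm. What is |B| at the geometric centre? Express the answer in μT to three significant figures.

Each side is a finite straight segment at perpendicular distance d = a/(2 tan(π/4)) = 0.03465 m from the centre, with end-angles ±π/4.
One side contributes B₁ = (μ₀I/4πd)·2 sin(π/4) = 1.27×10⁻⁵ T.
All 4 sides add in the same direction: B = 4 × 1.27×10⁻⁵ = 5.06×10⁻⁵ T.

B ≈ 50.6 μT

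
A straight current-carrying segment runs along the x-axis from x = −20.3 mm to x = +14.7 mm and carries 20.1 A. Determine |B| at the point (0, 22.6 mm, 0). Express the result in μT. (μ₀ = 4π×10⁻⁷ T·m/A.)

For a finite straight segment, B = (μ₀I/4πd)(sinθ₁ + sinθ₂), where θ₁, θ₂ are the angles from the perpendicular to each end.
The perpendicular distance is d = 0.0226 m; the end-offsets along the wire are a = 0.0203 m and b = 0.0147 m.
sinθ₁ = 0.0203/√(0.0203²+0.0226²) = 0.6682; sinθ₂ = 0.0147/√(0.0147²+0.0226²) = 0.5452.
B = (4π×10⁻⁷ × 20.1) / (4π × 0.0226) × (0.6682 + 0.5452) = 1.08×10⁻⁴ T.

B ≈ 108 μT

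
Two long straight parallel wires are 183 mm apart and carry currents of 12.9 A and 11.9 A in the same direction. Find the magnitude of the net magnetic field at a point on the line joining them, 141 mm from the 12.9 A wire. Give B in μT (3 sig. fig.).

B ≈ 38.4 μT

Each long wire gives B = μ₀I/(2πd). Distances are d₁ = 0.141 m and d₂ = 0.042 m.
B₁ = 1.83×10⁻⁵ T, B₂ = 5.67×10⁻⁵ T.
Between parallel currents the two contributions point in opposite directions, so they subtract. B = |B₁ − B₂| = |1.83×10⁻⁵ − 5.67×10⁻⁵| = 3.84×10⁻⁵ T.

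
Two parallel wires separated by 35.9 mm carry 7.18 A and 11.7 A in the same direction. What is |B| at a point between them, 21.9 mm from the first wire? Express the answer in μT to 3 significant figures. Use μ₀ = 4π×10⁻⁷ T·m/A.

Each long wire gives B = μ₀I/(2πd). Distances are d₁ = 0.0219 m and d₂ = 0.014 m.
B₁ = 6.56×10⁻⁵ T, B₂ = 1.67×10⁻⁴ T.
Between parallel currents the two contributions point in opposite directions, so they subtract. B = |B₁ − B₂| = |6.56×10⁻⁵ − 1.67×10⁻⁴| = 1.02×10⁻⁴ T.

B ≈ 102 μT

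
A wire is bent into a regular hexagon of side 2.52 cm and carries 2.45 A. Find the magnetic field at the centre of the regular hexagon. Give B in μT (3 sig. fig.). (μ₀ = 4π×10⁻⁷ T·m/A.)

Each side is a finite straight segment at perpendicular distance d = a/(2 tan(π/6)) = 0.02182 m from the centre, with end-angles ±π/6.
One side contributes B₁ = (μ₀I/4πd)·2 sin(π/6) = 1.12×10⁻⁵ T.
All 6 sides add in the same direction: B = 6 × 1.12×10⁻⁵ = 6.74×10⁻⁵ T.

B ≈ 67.4 μT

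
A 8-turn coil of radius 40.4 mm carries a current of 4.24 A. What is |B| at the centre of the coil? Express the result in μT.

For an N-turn flat coil, B = Nμ₀I/(2R) with R = 0.0404 m.
B = 8 × 6.59×10⁻⁵ T = 5.28×10⁻⁴ T.

B ≈ 528 μT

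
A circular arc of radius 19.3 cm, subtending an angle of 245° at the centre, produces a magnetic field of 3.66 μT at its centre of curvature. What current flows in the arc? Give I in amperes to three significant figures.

For a circular arc, B = μ₀Iφ/(4πR) with φ in radians; here φ = 4.276 rad.
So I = 4πRB/(μ₀φ) = 4π × 0.193 × 3.66×10⁻⁶ / (4π×10⁻⁷ × 4.276) = 1.65 A.

I ≈ 1.65 A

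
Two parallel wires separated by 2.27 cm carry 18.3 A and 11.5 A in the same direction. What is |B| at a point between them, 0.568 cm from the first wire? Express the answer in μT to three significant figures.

B ≈ 509 μT

Each long wire gives B = μ₀I/(2πd). Distances are d₁ = 0.00568 m and d₂ = 0.01702 m.
B₁ = 6.44×10⁻⁴ T, B₂ = 1.35×10⁻⁴ T.
Between parallel currents the two contributions point in opposite directions, so they subtract. B = |B₁ − B₂| = |6.44×10⁻⁴ − 1.35×10⁻⁴| = 5.09×10⁻⁴ T.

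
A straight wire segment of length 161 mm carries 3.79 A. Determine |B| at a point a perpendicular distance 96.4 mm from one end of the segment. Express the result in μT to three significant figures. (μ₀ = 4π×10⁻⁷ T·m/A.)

For a finite straight segment, B = (μ₀I/4πd)(sinθ₁ + sinθ₂), where θ₁, θ₂ are the angles from the perpendicular to each end.
The perpendicular foot is at one end, so the two end-offsets along the wire are 0 and L = 0.161 m.
sinθ₁ = 0/√(0²+0.0964²) = 0.0000; sinθ₂ = 0.161/√(0.161²+0.0964²) = 0.8580.
B = (4π×10⁻⁷ × 3.79) / (4π × 0.0964) × (0.0000 + 0.8580) = 3.37×10⁻⁶ T.

B ≈ 3.37 μT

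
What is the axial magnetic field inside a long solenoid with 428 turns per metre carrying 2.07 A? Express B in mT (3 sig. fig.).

Inside a long solenoid, B = μ₀nI with n = 428 turns/m.
B = 4π×10⁻⁷ × 428 × 2.07 = 1.11×10⁻³ T.

B ≈ 1.11 mT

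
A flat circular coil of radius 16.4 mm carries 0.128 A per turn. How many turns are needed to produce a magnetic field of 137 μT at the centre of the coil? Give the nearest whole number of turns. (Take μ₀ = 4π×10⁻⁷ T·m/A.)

N = 28

For an N-turn coil, B = Nμ₀I/(2R). A single turn gives B₁ = 4.90×10⁻⁶ T with R = 0.0164 m.
N = B/B₁ = 1.37×10⁻⁴ / 4.90×10⁻⁶ = 27.94.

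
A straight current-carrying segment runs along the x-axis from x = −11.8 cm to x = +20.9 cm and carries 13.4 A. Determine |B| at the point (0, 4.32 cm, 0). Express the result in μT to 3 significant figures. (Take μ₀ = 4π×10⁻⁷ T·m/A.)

B ≈ 59.5 μT

For a finite straight segment, B = (μ₀I/4πd)(sinθ₁ + sinθ₂), where θ₁, θ₂ are the angles from the perpendicular to each end.
The perpendicular distance is d = 0.0432 m; the end-offsets along the wire are a = 0.118 m and b = 0.209 m.
sinθ₁ = 0.118/√(0.118²+0.0432²) = 0.9390; sinθ₂ = 0.209/√(0.209²+0.0432²) = 0.9793.
B = (4π×10⁻⁷ × 13.4) / (4π × 0.0432) × (0.9390 + 0.9793) = 5.95×10⁻⁵ T.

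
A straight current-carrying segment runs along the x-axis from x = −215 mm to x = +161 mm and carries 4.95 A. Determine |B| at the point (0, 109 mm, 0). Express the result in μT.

B ≈ 7.81 μT

For a finite straight segment, B = (μ₀I/4πd)(sinθ₁ + sinθ₂), where θ₁, θ₂ are the angles from the perpendicular to each end.
The perpendicular distance is d = 0.109 m; the end-offsets along the wire are a = 0.215 m and b = 0.161 m.
sinθ₁ = 0.215/√(0.215²+0.109²) = 0.8919; sinθ₂ = 0.161/√(0.161²+0.109²) = 0.8281.
B = (4π×10⁻⁷ × 4.95) / (4π × 0.109) × (0.8919 + 0.8281) = 7.81×10⁻⁶ T.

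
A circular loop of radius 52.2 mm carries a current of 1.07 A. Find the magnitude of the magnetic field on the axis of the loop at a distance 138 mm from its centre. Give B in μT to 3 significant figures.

B ≈ 0.570 μT

On the axis of a circular loop, B = μ₀IR² / [2(R²+z²)^(3/2)].
R² + z² = (0.0522)² + (0.138)² = 0.02177 m², and (R²+z²)^(3/2) = 3.21×10⁻³ m³.
B = (4π×10⁻⁷ × 1.07 × 0.002725) / (2 × 3.21×10⁻³) = 5.70×10⁻⁷ T.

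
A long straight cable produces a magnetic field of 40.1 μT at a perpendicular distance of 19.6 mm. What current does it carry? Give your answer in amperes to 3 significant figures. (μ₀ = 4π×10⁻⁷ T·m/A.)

For a long straight wire B = μ₀I/(2πd), so I = 2πdB/μ₀.
I = 2π × 0.0196 × 4.01×10⁻⁵ / (4π×10⁻⁷) = 3.93 A.

I ≈ 3.93 A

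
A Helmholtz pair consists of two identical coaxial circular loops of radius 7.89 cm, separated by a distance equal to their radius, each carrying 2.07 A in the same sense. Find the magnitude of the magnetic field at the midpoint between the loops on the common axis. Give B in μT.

B ≈ 23.6 μT

Each loop contributes B = μ₀IR²/[2(R²+z²)^(3/2)] on the axis, with z measured from that loop.
Loop 1 (z = 0.03945 m): B₁ = 1.18×10⁻⁵ T. Loop 2 (z = 0.03945 m): B₂ = 1.18×10⁻⁵ T.
The fields add: B = B₁ + B₂ = 2.36×10⁻⁵ T.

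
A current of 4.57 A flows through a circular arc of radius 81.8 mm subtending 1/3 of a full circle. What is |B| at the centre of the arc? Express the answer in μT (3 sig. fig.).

B ≈ 11.7 μT

The Biot–Savart field of a circular arc at its centre is B = μ₀Iφ/(4πR), with φ = 2.094 rad.
B = (4π×10⁻⁷ × 4.57 × 2.094) / (4π × 0.0818) = 1.17×10⁻⁵ T.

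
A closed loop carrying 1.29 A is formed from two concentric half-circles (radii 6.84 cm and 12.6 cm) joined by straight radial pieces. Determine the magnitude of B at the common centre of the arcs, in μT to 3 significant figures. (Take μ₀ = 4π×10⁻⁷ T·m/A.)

The radial connectors point toward the centre, so dl × r̂ = 0 and they contribute nothing.
Each semicircle gives μ₀I/(4R): inner arc 5.92×10⁻⁶ T, outer arc 3.22×10⁻⁶ T.
The two arcs carry current in opposite angular senses, so their fields oppose: B = |5.92×10⁻⁶ − 3.22×10⁻⁶| = 2.71×10⁻⁶ T.

B ≈ 2.71 μT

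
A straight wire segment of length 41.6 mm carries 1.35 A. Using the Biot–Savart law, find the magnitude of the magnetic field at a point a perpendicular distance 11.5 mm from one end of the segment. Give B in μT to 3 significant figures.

For a finite straight segment, B = (μ₀I/4πd)(sinθ₁ + sinθ₂), where θ₁, θ₂ are the angles from the perpendicular to each end.
The perpendicular foot is at one end, so the two end-offsets along the wire are 0 and L = 0.0416 m.
sinθ₁ = 0/√(0²+0.0115²) = 0.0000; sinθ₂ = 0.0416/√(0.0416²+0.0115²) = 0.9638.
B = (4π×10⁻⁷ × 1.35) / (4π × 0.0115) × (0.0000 + 0.9638) = 1.13×10⁻⁵ T.

B ≈ 11.3 μT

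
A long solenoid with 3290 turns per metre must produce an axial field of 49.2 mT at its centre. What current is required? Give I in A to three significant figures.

Inside a long solenoid B = μ₀nI with n = 3290 m⁻¹, so I = B/(μ₀n).
I = 4.92×10⁻² / (4π×10⁻⁷ × 3290) = 11.9 A.

I ≈ 11.9 A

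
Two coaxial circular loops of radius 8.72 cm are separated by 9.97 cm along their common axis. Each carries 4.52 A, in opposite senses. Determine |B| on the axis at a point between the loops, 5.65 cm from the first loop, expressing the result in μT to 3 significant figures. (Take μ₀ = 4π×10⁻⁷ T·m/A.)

Each loop contributes B = μ₀IR²/[2(R²+z²)^(3/2)] on the axis, with z measured from that loop.
Loop 1 (z = 0.0565 m): B₁ = 1.93×10⁻⁵ T. Loop 2 (z = 0.0432 m): B₂ = 2.34×10⁻⁵ T.
The fields oppose: B = |B₁ − B₂| = 4.18×10⁻⁶ T.

B ≈ 4.18 μT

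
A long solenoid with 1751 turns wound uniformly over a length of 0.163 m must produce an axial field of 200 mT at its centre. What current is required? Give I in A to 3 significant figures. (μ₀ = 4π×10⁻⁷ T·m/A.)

I ≈ 14.8 A

Inside a long solenoid B = μ₀nI with n = 1.074×10⁴ m⁻¹, so I = B/(μ₀n).
I = 0.200 / (4π×10⁻⁷ × 1.074×10⁴) = 14.8 A.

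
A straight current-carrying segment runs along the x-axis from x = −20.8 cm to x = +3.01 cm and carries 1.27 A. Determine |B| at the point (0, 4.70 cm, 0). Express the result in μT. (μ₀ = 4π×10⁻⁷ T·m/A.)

B ≈ 4.09 μT

For a finite straight segment, B = (μ₀I/4πd)(sinθ₁ + sinθ₂), where θ₁, θ₂ are the angles from the perpendicular to each end.
The perpendicular distance is d = 0.047 m; the end-offsets along the wire are a = 0.208 m and b = 0.0301 m.
sinθ₁ = 0.208/√(0.208²+0.047²) = 0.9754; sinθ₂ = 0.0301/√(0.0301²+0.047²) = 0.5393.
B = (4π×10⁻⁷ × 1.27) / (4π × 0.047) × (0.9754 + 0.5393) = 4.09×10⁻⁶ T.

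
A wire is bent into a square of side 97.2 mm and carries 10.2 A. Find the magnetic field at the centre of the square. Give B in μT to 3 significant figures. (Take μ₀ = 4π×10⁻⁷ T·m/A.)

B ≈ 119 μT

Each side is a finite straight segment at perpendicular distance d = a/(2 tan(π/4)) = 0.0486 m from the centre, with end-angles ±π/4.
One side contributes B₁ = (μ₀I/4πd)·2 sin(π/4) = 2.97×10⁻⁵ T.
All 4 sides add in the same direction: B = 4 × 2.97×10⁻⁵ = 1.19×10⁻⁴ T.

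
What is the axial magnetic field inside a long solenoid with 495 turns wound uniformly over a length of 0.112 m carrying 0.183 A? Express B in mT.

Inside a long solenoid, B = μ₀nI with n = 4420 turns/m.
B = 4π×10⁻⁷ × 4420 × 0.183 = 1.02×10⁻³ T.

B ≈ 1.02 mT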